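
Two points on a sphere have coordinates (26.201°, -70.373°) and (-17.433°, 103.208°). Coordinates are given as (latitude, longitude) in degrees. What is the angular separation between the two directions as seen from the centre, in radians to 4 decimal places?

2.9567 rad

In radians: φ₁ = 0.4573, φ₂ = -0.3043, Δλ = 173.581° = 3.0296 rad.
cos c = sin φ₁ sin φ₂ + cos φ₁ cos φ₂ cos Δλ = (0.4415)(-0.2996) + (0.8973)(0.9541)(-0.9937) = -0.98295,
so c = arccos(-0.98295) = 2.95665 rad.
So the angular separation is 2.9567 rad.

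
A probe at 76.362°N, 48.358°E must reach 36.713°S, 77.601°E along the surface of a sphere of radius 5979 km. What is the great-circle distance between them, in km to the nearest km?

11957 km

With latitudes φ₁ = 76.362°, φ₂ = -36.713° and longitude difference Δλ = 29.243°:
cos c = sin φ₁ sin φ₂ + cos φ₁ cos φ₂ cos Δλ = (0.9718)(-0.5978) + (0.2358)(0.8016)(0.8726) = -0.41602,
so c = arccos(-0.41602) = 1.99987 rad.
Distance = R·c = 5979 × 1.9999 ≈ 11957 km.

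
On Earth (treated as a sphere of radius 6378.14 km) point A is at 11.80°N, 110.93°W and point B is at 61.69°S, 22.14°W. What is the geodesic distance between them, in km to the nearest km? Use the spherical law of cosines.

11110 km

In radians: φ₁ = 0.2059, φ₂ = -1.0767, Δλ = 88.790° = 1.5497 rad.
cos c = sin φ₁ sin φ₂ + cos φ₁ cos φ₂ cos Δλ = (0.2045)(-0.8804) + (0.9789)(0.4742)(0.0211) = -0.17023,
so c = arccos(-0.17023) = 1.74186 rad.
Distance = R·c = 6378.14 × 1.7419 ≈ 11110 km.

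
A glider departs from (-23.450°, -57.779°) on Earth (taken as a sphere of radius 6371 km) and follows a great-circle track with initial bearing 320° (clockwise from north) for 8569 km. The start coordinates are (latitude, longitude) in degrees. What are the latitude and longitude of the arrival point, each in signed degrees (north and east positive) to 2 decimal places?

36.57°, -109.05°

Angular distance δ = d/R = 8569/6371 = 1.34500 rad; initial bearing θ = 5.5851 rad.
sin φ₂ = sin φ₁ cos δ + cos φ₁ sin δ cos θ = (-0.3979)(0.2239) + (0.9174)(0.9746)(0.7660) = 0.5958, so φ₂ = 36.57°.
Δλ = atan2(sin θ sin δ cos φ₁, cos δ − sin φ₁ sin φ₂) = atan2(-0.5747, 0.4610) = -51.267°.
λ₂ = -57.779° − 51.267° = -109.05°.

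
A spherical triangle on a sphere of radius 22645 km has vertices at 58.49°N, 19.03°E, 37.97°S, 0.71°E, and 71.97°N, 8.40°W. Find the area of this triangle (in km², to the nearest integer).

Side lengths (central angles): a = 1.9221, b = 0.3036, c = 1.7046 rad; semiperimeter s = 1.9651.
By l'Huilier's theorem, tan(E/4) = √[tan(s/2) tan((s−a)/2) tan((s−b)/2) tan((s−c)/2)], giving spherical excess E = 0.2718 rad.
Area = E·R² = 0.2718 × (22645)² ≈ 139375883 km².

139375883 km²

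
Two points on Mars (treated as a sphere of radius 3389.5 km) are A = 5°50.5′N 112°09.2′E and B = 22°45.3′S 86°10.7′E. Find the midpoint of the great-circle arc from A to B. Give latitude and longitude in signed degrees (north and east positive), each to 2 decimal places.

The central angle between A and B is δ = 0.6675 rad.
With f = 0.5, the slerp weights are sin((1−f)δ)/sin δ = 0.5292 and sin(fδ)/sin δ = 0.5292.
Weighted sum of the unit vectors: (0.5292)·(-0.3751,0.9214,0.1018) + (0.5292)·(0.0615,0.9201,-0.3868) = (-0.1660, 0.9745, -0.1508).
Converting back: φ = atan2(z, √(x²+y²)) = -8.68°, λ = atan2(y, x) = 99.67°.

-8.68°, 99.67°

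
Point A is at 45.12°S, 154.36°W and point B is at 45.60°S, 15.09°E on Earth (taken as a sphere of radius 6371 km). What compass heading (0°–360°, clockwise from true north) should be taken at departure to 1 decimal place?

Δλ = 169.450° = 2.9575 rad.
y = sin Δλ · cos φ₂ = (0.1831)(0.6997) = 0.1281
x = cos φ₁ sin φ₂ − sin φ₁ cos φ₂ cos Δλ = (0.7056)(-0.7145) − (-0.7086)(0.6997)(-0.9831) = -0.9915
θ = atan2(y, x) = 172.64°, so the bearing is 172.6°.

172.6°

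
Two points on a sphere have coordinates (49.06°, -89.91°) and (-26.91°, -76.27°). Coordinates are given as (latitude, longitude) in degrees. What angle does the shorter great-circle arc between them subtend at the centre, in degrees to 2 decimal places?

76.94°

In radians: φ₁ = 0.8563, φ₂ = -0.4697, Δλ = 13.640° = 0.2381 rad.
Haversine: a = sin²(Δφ/2) + cos φ₁ cos φ₂ sin²(Δλ/2) = 0.3788 + (0.6553)(0.8917)(0.0141) = 0.38702.
Central angle c = 2·arcsin(√a) = 1.34288 rad.
So the angular separation is 76.94°.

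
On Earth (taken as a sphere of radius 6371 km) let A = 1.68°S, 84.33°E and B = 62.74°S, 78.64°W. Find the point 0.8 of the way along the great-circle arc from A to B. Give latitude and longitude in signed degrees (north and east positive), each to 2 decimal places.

Central angle δ = 1.9951 rad. Interpolating on the sphere with fraction f = 0.8:
P = [sin((1−f)δ)·A + sin(fδ)·B] / sin δ = 0.4263·A + 1.0970·B in Cartesian coordinates,
giving P = (0.1411, -0.0685, -0.9876), i.e. latitude -80.98°, longitude -25.91°.

-80.98°, -25.91°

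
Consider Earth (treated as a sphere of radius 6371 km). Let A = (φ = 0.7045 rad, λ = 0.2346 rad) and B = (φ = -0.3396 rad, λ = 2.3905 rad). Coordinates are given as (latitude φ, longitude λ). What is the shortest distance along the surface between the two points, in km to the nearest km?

14208 km

In radians: φ₁ = 0.7045, φ₂ = -0.3396, Δλ = 123.524° = 2.1559 rad.
cos c = sin φ₁ sin φ₂ + cos φ₁ cos φ₂ cos Δλ = (0.6477)(-0.3331) + (0.7619)(0.9429)(-0.5523) = -0.61251,
so c = arccos(-0.61251) = 2.23003 rad.
Distance = R·c = 6371 × 2.2300 ≈ 14208 km.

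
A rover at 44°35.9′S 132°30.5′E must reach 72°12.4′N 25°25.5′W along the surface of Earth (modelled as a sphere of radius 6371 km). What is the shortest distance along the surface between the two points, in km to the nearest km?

16733 km

Let φ₁ = -0.7784 rad, φ₂ = 1.2602 rad, and Δλ = -2.7565 rad.
cos c = sin φ₁ sin φ₂ + cos φ₁ cos φ₂ cos Δλ = (-0.7021)(0.9522) + (0.7120)(0.3056)(-0.9267) = -0.87020,
so c = arccos(-0.87020) = 2.62640 rad.
Distance = R·c = 6371 × 2.6264 ≈ 16733 km.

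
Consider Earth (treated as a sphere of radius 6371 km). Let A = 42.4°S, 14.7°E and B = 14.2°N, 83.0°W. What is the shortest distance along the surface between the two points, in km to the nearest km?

11692 km

Let φ₁ = -0.7400 rad, φ₂ = 0.2478 rad, and Δλ = -1.7052 rad.
cos c = sin φ₁ sin φ₂ + cos φ₁ cos φ₂ cos Δλ = (-0.6743)(0.2453) + (0.7385)(0.9694)(-0.1340) = -0.26133,
so c = arccos(-0.26133) = 1.83520 rad.
Distance = R·c = 6371 × 1.8352 ≈ 11692 km.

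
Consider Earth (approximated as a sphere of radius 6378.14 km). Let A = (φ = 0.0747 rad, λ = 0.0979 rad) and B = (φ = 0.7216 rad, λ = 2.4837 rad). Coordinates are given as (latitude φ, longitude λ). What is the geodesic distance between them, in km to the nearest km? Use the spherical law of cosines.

Let φ₁ = 0.0747 rad, φ₂ = 0.7216 rad, and Δλ = 2.3858 rad.
cos c = sin φ₁ sin φ₂ + cos φ₁ cos φ₂ cos Δλ = (0.0746)(0.6606) + (0.9972)(0.7507)(-0.7277) = -0.49552,
so c = arccos(-0.49552) = 2.08923 rad.
Distance = R·c = 6378.14 × 2.0892 ≈ 13325 km.

13325 km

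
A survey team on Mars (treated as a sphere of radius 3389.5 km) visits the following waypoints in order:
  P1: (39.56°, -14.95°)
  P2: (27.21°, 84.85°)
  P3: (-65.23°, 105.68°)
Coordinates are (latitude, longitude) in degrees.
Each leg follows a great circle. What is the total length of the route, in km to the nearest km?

Leg P1→P2: central angle 1.3954 rad, distance 4729.6 km.
Leg P2→P3: central angle 1.6378 rad, distance 5551.2 km.
Total: 4729.6 + 5551.2 ≈ 10281 km.

10281 km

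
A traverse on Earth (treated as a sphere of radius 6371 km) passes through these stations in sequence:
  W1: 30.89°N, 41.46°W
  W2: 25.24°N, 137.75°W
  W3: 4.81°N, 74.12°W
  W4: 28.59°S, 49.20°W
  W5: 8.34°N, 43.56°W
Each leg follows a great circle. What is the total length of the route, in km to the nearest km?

25007 km

Leg W1→W2: central angle 1.4365 rad, distance 9152.1 km.
Leg W2→W3: central angle 1.1195 rad, distance 7132.6 km.
Leg W3→W4: central angle 0.7176 rad, distance 4571.8 km.
Leg W4→W5: central angle 0.6515 rad, distance 4150.8 km.
Total: 9152.1 + 7132.6 + 4571.8 + 4150.8 ≈ 25007 km.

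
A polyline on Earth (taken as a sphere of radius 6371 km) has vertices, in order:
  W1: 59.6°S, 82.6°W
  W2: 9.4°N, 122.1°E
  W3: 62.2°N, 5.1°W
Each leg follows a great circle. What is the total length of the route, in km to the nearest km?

24925 km

Leg W1→W2: central angle 2.2074 rad, distance 14063.1 km.
Leg W2→W3: central angle 1.7049 rad, distance 10862.0 km.
Total: 14063.1 + 10862.0 ≈ 24925 km.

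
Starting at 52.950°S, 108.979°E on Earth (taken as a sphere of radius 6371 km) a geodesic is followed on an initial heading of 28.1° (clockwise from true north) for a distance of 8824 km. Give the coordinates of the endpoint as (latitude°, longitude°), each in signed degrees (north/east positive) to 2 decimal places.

Angular distance δ = d/R = 8824/6371 = 1.38503 rad; initial bearing θ = 0.4904 rad.
sin φ₂ = sin φ₁ cos δ + cos φ₁ sin δ cos θ = (-0.7981)(0.1847) + (0.6025)(0.9828)(0.8821) = 0.3749, so φ₂ = 22.02°.
Δλ = atan2(sin θ sin δ cos φ₁, cos δ − sin φ₁ sin φ₂) = atan2(0.2789, 0.4839) = 29.956°.
λ₂ = 108.979° + 29.956° = 138.93°.

22.02°, 138.93°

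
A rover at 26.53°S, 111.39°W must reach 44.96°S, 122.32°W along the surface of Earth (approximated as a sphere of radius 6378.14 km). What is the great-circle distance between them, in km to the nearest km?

2272 km

With latitudes φ₁ = -26.530°, φ₂ = -44.960° and longitude difference Δλ = -10.930°:
cos c = sin φ₁ sin φ₂ + cos φ₁ cos φ₂ cos Δλ = (-0.4467)(-0.7066) + (0.8947)(0.7076)(0.9819) = 0.93723,
so c = arccos(0.93723) = 0.35621 rad.
Distance = R·c = 6378.14 × 0.3562 ≈ 2272 km.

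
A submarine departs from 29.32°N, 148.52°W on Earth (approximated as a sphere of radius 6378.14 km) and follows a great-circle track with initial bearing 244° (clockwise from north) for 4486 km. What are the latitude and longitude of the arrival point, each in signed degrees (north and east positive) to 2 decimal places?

7.25°, 175.61°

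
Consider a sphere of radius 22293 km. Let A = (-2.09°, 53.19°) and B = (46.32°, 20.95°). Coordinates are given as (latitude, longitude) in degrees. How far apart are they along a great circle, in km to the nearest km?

Let φ₁ = -0.0365 rad, φ₂ = 0.8084 rad, and Δλ = -0.5627 rad.
cos c = sin φ₁ sin φ₂ + cos φ₁ cos φ₂ cos Δλ = (-0.0365)(0.7232) + (0.9993)(0.6906)(0.8458) = 0.55739,
so c = arccos(0.55739) = 0.97956 rad.
Distance = R·c = 22293 × 0.9796 ≈ 21837 km.

21837 km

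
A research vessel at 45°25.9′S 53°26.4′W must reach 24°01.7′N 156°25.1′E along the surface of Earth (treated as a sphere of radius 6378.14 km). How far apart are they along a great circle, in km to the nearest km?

16450 km

In radians: φ₁ = -0.7929, φ₂ = 0.4194, Δλ = -150.142° = -2.6205 rad.
cos c = sin φ₁ sin φ₂ + cos φ₁ cos φ₂ cos Δλ = (-0.7124)(0.4072) + (0.7018)(0.9133)(-0.8673) = -0.84595,
so c = arccos(-0.84595) = 2.57915 rad.
Distance = R·c = 6378.14 × 2.5791 ≈ 16450 km.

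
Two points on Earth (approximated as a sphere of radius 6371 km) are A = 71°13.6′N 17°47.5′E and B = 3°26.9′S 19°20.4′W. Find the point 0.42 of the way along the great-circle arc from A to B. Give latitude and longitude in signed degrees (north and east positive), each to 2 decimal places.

41.01°, -8.53°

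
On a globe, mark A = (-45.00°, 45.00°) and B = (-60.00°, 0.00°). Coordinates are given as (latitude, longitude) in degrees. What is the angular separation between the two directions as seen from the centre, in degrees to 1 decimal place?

30.4°

Let φ₁ = -0.7854 rad, φ₂ = -1.0472 rad, and Δλ = -0.7854 rad.
Haversine: a = sin²(Δφ/2) + cos φ₁ cos φ₂ sin²(Δλ/2) = 0.0170 + (0.7071)(0.5000)(0.1464) = 0.06881.
Central angle c = 2·arcsin(√a) = 0.53086 rad.
So the angular separation is 30.4°.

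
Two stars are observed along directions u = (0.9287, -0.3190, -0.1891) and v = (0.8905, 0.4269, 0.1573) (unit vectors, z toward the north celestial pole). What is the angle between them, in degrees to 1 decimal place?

u·v = 0.6611; |u| = 1.0000, |v| = 1.0000.
cos θ = (u·v)/(|u||v|) = 0.6611, so θ = 48.6°.

48.6°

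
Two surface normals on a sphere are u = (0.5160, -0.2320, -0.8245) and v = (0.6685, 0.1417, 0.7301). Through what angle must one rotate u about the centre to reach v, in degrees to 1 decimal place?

106.9°

u·v = -0.2899; |u| = 0.9999, |v| = 1.0000.
cos θ = (u·v)/(|u||v|) = -0.2899, so θ = 106.9°.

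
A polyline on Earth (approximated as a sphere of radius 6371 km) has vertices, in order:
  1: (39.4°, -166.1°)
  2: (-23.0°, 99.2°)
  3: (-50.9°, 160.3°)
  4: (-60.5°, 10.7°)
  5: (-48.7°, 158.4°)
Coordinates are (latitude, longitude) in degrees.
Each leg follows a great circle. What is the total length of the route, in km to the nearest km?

32890 km

Leg 1→2: central angle 1.8821 rad, distance 11990.8 km.
Leg 2→3: central angle 0.9474 rad, distance 6035.9 km.
Leg 3→4: central angle 1.1510 rad, distance 7333.0 km.
Leg 4→5: central angle 1.1819 rad, distance 7530.0 km.
Total: 11990.8 + 6035.9 + 7333.0 + 7530.0 ≈ 32890 km.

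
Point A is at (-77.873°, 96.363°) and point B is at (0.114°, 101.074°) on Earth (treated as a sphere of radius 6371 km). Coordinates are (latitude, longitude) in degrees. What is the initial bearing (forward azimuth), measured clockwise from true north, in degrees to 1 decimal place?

4.8°

With φ₁ = -1.3591, φ₂ = 0.0020, Δλ = 0.0822 rad, the forward-azimuth formula gives
θ = atan2( sin Δλ cos φ₂ , cos φ₁ sin φ₂ − sin φ₁ cos φ₂ cos Δλ ) = atan2(0.0821, 0.9748) = 4.82°.
So the initial bearing is 4.8°.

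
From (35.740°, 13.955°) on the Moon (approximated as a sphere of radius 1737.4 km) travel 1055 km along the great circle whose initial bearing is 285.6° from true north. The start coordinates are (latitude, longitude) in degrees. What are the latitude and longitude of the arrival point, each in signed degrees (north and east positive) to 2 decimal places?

37.17°, -29.65°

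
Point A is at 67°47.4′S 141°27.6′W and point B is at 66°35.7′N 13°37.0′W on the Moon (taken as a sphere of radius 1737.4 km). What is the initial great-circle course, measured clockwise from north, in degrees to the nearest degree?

Δλ = 127.843° = 2.2313 rad.
y = sin Δλ · cos φ₂ = (0.7897)(0.3972) = 0.3137
x = cos φ₁ sin φ₂ − sin φ₁ cos φ₂ cos Δλ = (0.3780)(0.9177) − (-0.9258)(0.3972)(-0.6135) = 0.1213
θ = atan2(y, x) = 68.86°, so the bearing is 69°.

69°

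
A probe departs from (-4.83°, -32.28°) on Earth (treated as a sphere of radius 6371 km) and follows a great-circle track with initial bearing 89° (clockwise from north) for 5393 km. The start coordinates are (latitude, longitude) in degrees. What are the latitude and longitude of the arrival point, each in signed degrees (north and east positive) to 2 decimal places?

-2.45°, 16.27°

Angular distance δ = d/R = 5393/6371 = 0.84649 rad; initial bearing θ = 1.5533 rad.
sin φ₂ = sin φ₁ cos δ + cos φ₁ sin δ cos θ = (-0.0842)(0.6626) + (0.9964)(0.7490)(0.0175) = -0.0428, so φ₂ = -2.45°.
Δλ = atan2(sin θ sin δ cos φ₁, cos δ − sin φ₁ sin φ₂) = atan2(0.7462, 0.6590) = 48.550°.
λ₂ = -32.280° + 48.550° = 16.27°.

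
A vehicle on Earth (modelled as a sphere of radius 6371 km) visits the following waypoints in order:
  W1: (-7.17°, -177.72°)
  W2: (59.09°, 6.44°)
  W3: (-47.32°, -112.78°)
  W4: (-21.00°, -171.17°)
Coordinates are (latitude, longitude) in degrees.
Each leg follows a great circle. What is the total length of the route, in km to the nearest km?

36100 km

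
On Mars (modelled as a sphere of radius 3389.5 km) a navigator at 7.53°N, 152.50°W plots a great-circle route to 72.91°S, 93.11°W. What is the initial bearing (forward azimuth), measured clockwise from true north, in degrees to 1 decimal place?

165.3°

Δλ = 59.390° = 1.0366 rad.
y = sin Δλ · cos φ₂ = (0.8607)(0.2939) = 0.2529
x = cos φ₁ sin φ₂ − sin φ₁ cos φ₂ cos Δλ = (0.9914)(-0.9558) − (0.1310)(0.2939)(0.5092) = -0.9672
θ = atan2(y, x) = 165.35°, so the bearing is 165.3°.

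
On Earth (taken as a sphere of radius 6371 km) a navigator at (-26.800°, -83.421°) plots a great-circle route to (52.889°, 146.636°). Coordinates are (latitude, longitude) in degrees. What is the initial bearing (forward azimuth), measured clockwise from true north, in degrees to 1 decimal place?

319.3°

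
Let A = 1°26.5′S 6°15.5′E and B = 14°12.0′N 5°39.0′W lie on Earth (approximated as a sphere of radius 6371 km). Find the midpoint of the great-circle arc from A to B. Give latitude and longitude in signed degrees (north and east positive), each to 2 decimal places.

6.41°, 0.40°

The central angle between A and B is δ = 0.3419 rad.
With f = 0.5, the slerp weights are sin((1−f)δ)/sin δ = 0.5074 and sin(fδ)/sin δ = 0.5074.
Weighted sum of the unit vectors: (0.5074)·(0.9937,0.1090,-0.0252) + (0.5074)·(0.9647,-0.0954,0.2453) = (0.9937, 0.0069, 0.1117).
Converting back: φ = atan2(z, √(x²+y²)) = 6.41°, λ = atan2(y, x) = 0.40°.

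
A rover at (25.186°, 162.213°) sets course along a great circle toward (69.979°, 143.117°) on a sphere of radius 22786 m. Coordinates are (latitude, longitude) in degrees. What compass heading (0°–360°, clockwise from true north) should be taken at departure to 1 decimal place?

351.1°

Δλ = -19.096° = -0.3333 rad.
y = sin Δλ · cos φ₂ = (-0.3272)(0.3424) = -0.1120
x = cos φ₁ sin φ₂ − sin φ₁ cos φ₂ cos Δλ = (0.9049)(0.9396) − (0.4256)(0.3424)(0.9450) = 0.7126
θ = atan2(y, x) = -8.93°; adding 360° gives 351.1°.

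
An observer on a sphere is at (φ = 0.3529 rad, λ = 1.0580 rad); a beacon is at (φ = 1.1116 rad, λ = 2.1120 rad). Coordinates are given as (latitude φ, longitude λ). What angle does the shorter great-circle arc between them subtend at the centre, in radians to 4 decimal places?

Let φ₁ = 0.3529 rad, φ₂ = 1.1116 rad, and Δλ = 1.0540 rad.
cos c = sin φ₁ sin φ₂ + cos φ₁ cos φ₂ cos Δλ = (0.3456)(0.8964) + (0.9384)(0.4432)(0.4941) = 0.51532,
so c = arccos(0.51532) = 1.02942 rad.
So the angular separation is 1.0294 rad.

1.0294 rad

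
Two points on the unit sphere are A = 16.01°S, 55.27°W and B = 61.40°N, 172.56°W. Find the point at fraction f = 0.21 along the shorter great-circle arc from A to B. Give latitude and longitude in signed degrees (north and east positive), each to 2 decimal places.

5.75°, -66.77°

The central angle between A and B is δ = 2.0411 rad.
With f = 0.21, the slerp weights are sin((1−f)δ)/sin δ = 1.1208 and sin(fδ)/sin δ = 0.4662.
Weighted sum of the unit vectors: (1.1208)·(0.5476,-0.7900,-0.2758) + (0.4662)·(-0.4747,-0.0620,0.8780) = (0.3925, -0.9143, 0.1002).
Converting back: φ = atan2(z, √(x²+y²)) = 5.75°, λ = atan2(y, x) = -66.77°.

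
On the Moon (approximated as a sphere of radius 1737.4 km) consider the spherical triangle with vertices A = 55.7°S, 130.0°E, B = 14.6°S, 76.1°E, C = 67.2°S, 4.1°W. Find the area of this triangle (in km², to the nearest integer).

Side lengths (central angles): a = 1.2701, b = 0.9153, c = 1.0127 rad; semiperimeter s = 1.5990.
By l'Huilier's theorem, tan(E/4) = √[tan(s/2) tan((s−a)/2) tan((s−b)/2) tan((s−c)/2)], giving spherical excess E = 0.5384 rad.
Area = E·R² = 0.5384 × (1737.4)² ≈ 1625266 km².

1625266 km²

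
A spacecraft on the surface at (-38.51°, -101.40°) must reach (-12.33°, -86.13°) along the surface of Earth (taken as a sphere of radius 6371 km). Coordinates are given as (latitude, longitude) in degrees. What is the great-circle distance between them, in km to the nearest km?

3279 km

With latitudes φ₁ = -38.510°, φ₂ = -12.330° and longitude difference Δλ = 15.270°:
Haversine: a = sin²(Δφ/2) + cos φ₁ cos φ₂ sin²(Δλ/2) = 0.0513 + (0.7825)(0.9769)(0.0177) = 0.06479.
Central angle c = 2·arcsin(√a) = 0.51473 rad.
Distance = R·c = 6371 × 0.5147 ≈ 3279 km.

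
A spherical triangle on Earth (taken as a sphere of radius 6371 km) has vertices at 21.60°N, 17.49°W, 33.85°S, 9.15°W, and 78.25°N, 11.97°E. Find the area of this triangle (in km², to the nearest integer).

Side lengths (central angles): a = 1.9688, b = 1.0178, c = 0.9777 rad; semiperimeter s = 1.9821.
By l'Huilier's theorem, tan(E/4) = √[tan(s/2) tan((s−a)/2) tan((s−b)/2) tan((s−c)/2)], giving spherical excess E = 0.2160 rad.
Area = E·R² = 0.2160 × (6371)² ≈ 8767616 km².

8767616 km²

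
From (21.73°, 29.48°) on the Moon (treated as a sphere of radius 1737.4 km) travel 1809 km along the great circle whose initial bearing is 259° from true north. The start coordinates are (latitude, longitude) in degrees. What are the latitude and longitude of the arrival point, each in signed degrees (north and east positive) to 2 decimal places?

Angular distance δ = d/R = 1809/1737.4 = 1.04121 rad; initial bearing θ = 4.5204 rad.
sin φ₂ = sin φ₁ cos δ + cos φ₁ sin δ cos θ = (0.3702)(0.5052) + (0.9289)(0.8630)(-0.1908) = 0.0341, so φ₂ = 1.95°.
Δλ = atan2(sin θ sin δ cos φ₁, cos δ − sin φ₁ sin φ₂) = atan2(-0.7870, 0.4926) = -57.957°.
λ₂ = 29.480° − 57.957° = -28.48°.

1.95°, -28.48°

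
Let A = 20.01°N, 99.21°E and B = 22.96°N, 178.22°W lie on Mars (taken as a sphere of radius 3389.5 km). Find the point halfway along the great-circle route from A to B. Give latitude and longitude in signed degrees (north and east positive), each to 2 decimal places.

27.64°, 139.99°

The central angle between A and B is δ = 1.3229 rad.
With f = 0.5, the slerp weights are sin((1−f)δ)/sin δ = 0.6336 and sin(fδ)/sin δ = 0.6336.
Weighted sum of the unit vectors: (0.6336)·(-0.1504,0.9275,0.3422) + (0.6336)·(-0.9203,-0.0286,0.3901) = (-0.6784, 0.5696, 0.4640).
Converting back: φ = atan2(z, √(x²+y²)) = 27.64°, λ = atan2(y, x) = 139.99°.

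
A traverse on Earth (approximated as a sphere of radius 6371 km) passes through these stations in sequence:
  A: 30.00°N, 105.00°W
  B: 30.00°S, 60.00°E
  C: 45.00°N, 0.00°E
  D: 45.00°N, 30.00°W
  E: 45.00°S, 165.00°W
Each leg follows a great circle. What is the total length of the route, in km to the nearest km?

47750 km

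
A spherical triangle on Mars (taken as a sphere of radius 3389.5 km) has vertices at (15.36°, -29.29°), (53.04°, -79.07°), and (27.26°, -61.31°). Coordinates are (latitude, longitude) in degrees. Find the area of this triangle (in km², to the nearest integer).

Side lengths (central angles): a = 0.5054, b = 0.5584, c = 0.9446 rad; semiperimeter s = 1.0042.
By l'Huilier's theorem, tan(E/4) = √[tan(s/2) tan((s−a)/2) tan((s−b)/2) tan((s−c)/2)], giving spherical excess E = 0.1229 rad.
Area = E·R² = 0.1229 × (3389.5)² ≈ 1411794 km².

1411794 km²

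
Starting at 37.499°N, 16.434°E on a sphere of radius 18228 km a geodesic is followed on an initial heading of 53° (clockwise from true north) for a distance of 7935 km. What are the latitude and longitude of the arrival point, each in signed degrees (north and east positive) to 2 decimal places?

Angular distance δ = d/R = 7935/18228 = 0.43532 rad; initial bearing θ = 0.9250 rad.
sin φ₂ = sin φ₁ cos δ + cos φ₁ sin δ cos θ = (0.6087)(0.9067) + (0.7934)(0.4217)(0.6018) = 0.7533, so φ₂ = 48.88°.
Δλ = atan2(sin θ sin δ cos φ₁, cos δ − sin φ₁ sin φ₂) = atan2(0.2672, 0.4482) = 30.804°.
λ₂ = 16.434° + 30.804° = 47.24°.

48.88°, 47.24°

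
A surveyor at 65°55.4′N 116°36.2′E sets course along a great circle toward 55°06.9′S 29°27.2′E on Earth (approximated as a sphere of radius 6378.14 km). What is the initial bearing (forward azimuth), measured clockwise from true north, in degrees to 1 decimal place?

237.7°

With φ₁ = 1.1506, φ₂ = -0.9619, Δλ = -1.5211 rad, the forward-azimuth formula gives
θ = atan2( sin Δλ cos φ₂ , cos φ₁ sin φ₂ − sin φ₁ cos φ₂ cos Δλ ) = atan2(-0.5712, -0.3606) = -122.26°.
Adding 360° brings this into [0°, 360°): 237.7°.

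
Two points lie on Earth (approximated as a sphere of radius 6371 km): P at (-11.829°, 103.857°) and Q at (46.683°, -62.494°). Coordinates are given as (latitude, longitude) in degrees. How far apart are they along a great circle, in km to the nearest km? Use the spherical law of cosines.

15933 km

With latitudes φ₁ = -11.829°, φ₂ = 46.683° and longitude difference Δλ = -166.351°:
cos c = sin φ₁ sin φ₂ + cos φ₁ cos φ₂ cos Δλ = (-0.2050)(0.7276) + (0.9788)(0.6860)(-0.9718) = -0.80165,
so c = arccos(-0.80165) = 2.50084 rad.
Distance = R·c = 6371 × 2.5008 ≈ 15933 km.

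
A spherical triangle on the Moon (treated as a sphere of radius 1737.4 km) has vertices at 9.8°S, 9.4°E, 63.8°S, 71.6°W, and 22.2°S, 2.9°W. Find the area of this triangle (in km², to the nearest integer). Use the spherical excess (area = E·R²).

Side lengths (central angles): a = 1.0616, b = 0.2987, c = 1.3482 rad; semiperimeter s = 1.3542.
By l'Huilier's theorem, tan(E/4) = √[tan(s/2) tan((s−a)/2) tan((s−b)/2) tan((s−c)/2)], giving spherical excess E = 0.0577 rad.
Area = E·R² = 0.0577 × (1737.4)² ≈ 174120 km².

174120 km²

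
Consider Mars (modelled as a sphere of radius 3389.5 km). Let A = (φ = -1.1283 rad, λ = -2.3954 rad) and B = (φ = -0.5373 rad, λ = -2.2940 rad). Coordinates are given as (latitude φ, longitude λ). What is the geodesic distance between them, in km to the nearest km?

2015 km

Let φ₁ = -1.1283 rad, φ₂ = -0.5373 rad, and Δλ = 0.1014 rad.
cos c = sin φ₁ sin φ₂ + cos φ₁ cos φ₂ cos Δλ = (-0.9037)(-0.5118) + (0.4282)(0.8591)(0.9949) = 0.82849,
so c = arccos(0.82849) = 0.59438 rad.
Distance = R·c = 3389.5 × 0.5944 ≈ 2015 km.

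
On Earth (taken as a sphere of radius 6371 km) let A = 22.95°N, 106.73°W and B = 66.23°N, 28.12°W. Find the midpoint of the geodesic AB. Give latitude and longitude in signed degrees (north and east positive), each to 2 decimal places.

The central angle between A and B is δ = 1.1261 rad.
With f = 0.5, the slerp weights are sin((1−f)δ)/sin δ = 0.5913 and sin(fδ)/sin δ = 0.5913.
Weighted sum of the unit vectors: (0.5913)·(-0.2651,-0.8819,0.3899) + (0.5913)·(0.3555,-0.1900,0.9152) = (0.0535, -0.6338, 0.7717).
Converting back: φ = atan2(z, √(x²+y²)) = 50.51°, λ = atan2(y, x) = -85.18°.

50.51°, -85.18°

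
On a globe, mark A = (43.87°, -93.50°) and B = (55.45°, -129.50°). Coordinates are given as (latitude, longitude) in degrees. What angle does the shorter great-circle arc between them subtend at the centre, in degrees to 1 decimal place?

In radians: φ₁ = 0.7657, φ₂ = 0.9678, Δλ = -36.000° = -0.6283 rad.
Haversine: a = sin²(Δφ/2) + cos φ₁ cos φ₂ sin²(Δλ/2) = 0.0102 + (0.7209)(0.5671)(0.0955) = 0.04922.
Central angle c = 2·arcsin(√a) = 0.44743 rad.
So the angular separation is 25.6°.

25.6°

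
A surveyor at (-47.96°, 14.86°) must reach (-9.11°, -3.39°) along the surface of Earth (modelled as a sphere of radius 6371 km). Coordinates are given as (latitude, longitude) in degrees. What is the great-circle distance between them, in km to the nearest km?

In radians: φ₁ = -0.8371, φ₂ = -0.1590, Δλ = -18.250° = -0.3185 rad.
cos c = sin φ₁ sin φ₂ + cos φ₁ cos φ₂ cos Δλ = (-0.7427)(-0.1583) + (0.6696)(0.9874)(0.9497) = 0.74553,
so c = arccos(0.74553) = 0.72946 rad.
Distance = R·c = 6371 × 0.7295 ≈ 4647 km.

4647 km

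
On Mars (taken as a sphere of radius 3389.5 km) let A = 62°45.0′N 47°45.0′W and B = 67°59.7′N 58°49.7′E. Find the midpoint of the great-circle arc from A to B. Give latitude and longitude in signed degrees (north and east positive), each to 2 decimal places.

Central angle δ = 0.6836 rad. Interpolating on the sphere with fraction f = 0.5:
P = [sin((1−f)δ)·A + sin(fδ)·B] / sin δ = 0.5307·A + 0.5307·B in Cartesian coordinates,
giving P = (0.2663, -0.0097, 0.9638), i.e. latitude 74.54°, longitude -2.09°.

74.54°, -2.09°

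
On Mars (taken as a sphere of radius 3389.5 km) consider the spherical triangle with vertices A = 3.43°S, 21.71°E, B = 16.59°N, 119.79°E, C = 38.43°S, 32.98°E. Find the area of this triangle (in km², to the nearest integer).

Side lengths (central angles): a = 1.7069, b = 0.6367, c = 1.7229 rad; semiperimeter s = 2.0333.
By l'Huilier's theorem, tan(E/4) = √[tan(s/2) tan((s−a)/2) tan((s−b)/2) tan((s−c)/2)], giving spherical excess E = 0.7391 rad.
Area = E·R² = 0.7391 × (3389.5)² ≈ 8490780 km².

8490780 km²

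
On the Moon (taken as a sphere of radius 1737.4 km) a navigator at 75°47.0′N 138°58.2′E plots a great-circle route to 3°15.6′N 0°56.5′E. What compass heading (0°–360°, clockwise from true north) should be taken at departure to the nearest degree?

With φ₁ = 1.3227, φ₂ = 0.0569, Δλ = -2.4090 rad, the forward-azimuth formula gives
θ = atan2( sin Δλ cos φ₂ , cos φ₁ sin φ₂ − sin φ₁ cos φ₂ cos Δλ ) = atan2(-0.6677, 0.7335) = -42.31°.
Adding 360° brings this into [0°, 360°): 318°.

318°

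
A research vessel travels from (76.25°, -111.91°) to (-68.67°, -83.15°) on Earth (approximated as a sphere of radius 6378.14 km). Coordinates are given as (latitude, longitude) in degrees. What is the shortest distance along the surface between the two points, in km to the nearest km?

Let φ₁ = 1.3308 rad, φ₂ = -1.1985 rad, and Δλ = 0.5020 rad.
cos c = sin φ₁ sin φ₂ + cos φ₁ cos φ₂ cos Δλ = (0.9713)(-0.9315) + (0.2377)(0.3637)(0.8766) = -0.82902,
so c = arccos(-0.82902) = 2.54814 rad.
Distance = R·c = 6378.14 × 2.5481 ≈ 16252 km.

16252 km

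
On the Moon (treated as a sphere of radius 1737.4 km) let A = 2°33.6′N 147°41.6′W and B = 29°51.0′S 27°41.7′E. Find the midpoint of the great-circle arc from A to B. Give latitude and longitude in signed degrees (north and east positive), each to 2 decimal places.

The central angle between A and B is δ = 2.6592 rad.
With f = 0.5, the slerp weights are sin((1−f)δ)/sin δ = 2.0933 and sin(fδ)/sin δ = 2.0933.
Weighted sum of the unit vectors: (2.0933)·(-0.8444,-0.5339,0.0447) + (2.0933)·(0.7680,0.4031,-0.4977) = (-0.1599, -0.2738, -0.9484).
Converting back: φ = atan2(z, √(x²+y²)) = -71.51°, λ = atan2(y, x) = -120.28°.

-71.51°, -120.28°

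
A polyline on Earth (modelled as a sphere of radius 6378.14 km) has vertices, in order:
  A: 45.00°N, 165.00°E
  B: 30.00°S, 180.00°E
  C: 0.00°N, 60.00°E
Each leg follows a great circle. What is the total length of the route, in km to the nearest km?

Leg A→B: central angle 1.3305 rad, distance 8486.4 km.
Leg B→C: central angle 2.0186 rad, distance 12875.1 km.
Total: 8486.4 + 12875.1 ≈ 21361 km.

21361 km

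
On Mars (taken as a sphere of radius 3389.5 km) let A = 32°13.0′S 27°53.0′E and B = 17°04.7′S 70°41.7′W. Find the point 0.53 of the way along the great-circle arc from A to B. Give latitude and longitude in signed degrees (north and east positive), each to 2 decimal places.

-34.46°, -28.59°

The central angle between A and B is δ = 1.5349 rad.
With f = 0.53, the slerp weights are sin((1−f)δ)/sin δ = 0.6608 and sin(fδ)/sin δ = 0.7271.
Weighted sum of the unit vectors: (0.6608)·(0.7478,0.3957,-0.5331) + (0.7271)·(0.3160,-0.9022,-0.2937) = (0.7240, -0.3945, -0.5659).
Converting back: φ = atan2(z, √(x²+y²)) = -34.46°, λ = atan2(y, x) = -28.59°.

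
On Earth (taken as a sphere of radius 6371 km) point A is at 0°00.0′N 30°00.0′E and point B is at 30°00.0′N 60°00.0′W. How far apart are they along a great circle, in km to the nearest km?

With latitudes φ₁ = 0.000°, φ₂ = 30.000° and longitude difference Δλ = -90.000°:
cos c = sin φ₁ sin φ₂ + cos φ₁ cos φ₂ cos Δλ = (0.0000)(0.5000) + (1.0000)(0.8660)(0.0000) = 0.00000,
so c = arccos(0.00000) = 1.57080 rad.
Distance = R·c = 6371 × 1.5708 ≈ 10008 km.

10008 km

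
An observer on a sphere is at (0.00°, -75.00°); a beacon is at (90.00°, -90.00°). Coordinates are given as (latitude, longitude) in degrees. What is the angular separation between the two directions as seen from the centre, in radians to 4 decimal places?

1.5708 rad

Let φ₁ = 0.0000 rad, φ₂ = 1.5708 rad, and Δλ = -0.2618 rad.
cos c = sin φ₁ sin φ₂ + cos φ₁ cos φ₂ cos Δλ = (0.0000)(1.0000) + (1.0000)(0.0000)(0.9659) = 0.00000,
so c = arccos(0.00000) = 1.57080 rad.
So the angular separation is 1.5708 rad.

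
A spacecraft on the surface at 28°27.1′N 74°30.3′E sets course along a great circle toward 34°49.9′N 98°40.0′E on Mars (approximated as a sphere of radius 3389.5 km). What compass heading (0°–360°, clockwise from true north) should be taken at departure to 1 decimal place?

With φ₁ = 0.4966, φ₂ = 0.6079, Δλ = 0.4217 rad, the forward-azimuth formula gives
θ = atan2( sin Δλ cos φ₂ , cos φ₁ sin φ₂ − sin φ₁ cos φ₂ cos Δλ ) = atan2(0.3360, 0.1454) = 66.60°.
So the initial bearing is 66.6°.

66.6°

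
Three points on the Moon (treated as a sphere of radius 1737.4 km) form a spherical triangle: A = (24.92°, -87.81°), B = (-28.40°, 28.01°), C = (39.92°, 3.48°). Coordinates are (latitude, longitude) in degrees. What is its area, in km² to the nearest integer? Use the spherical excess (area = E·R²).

3535835 km²

Side lengths (central angles): a = 1.2571, b = 1.3132, c = 2.1506 rad; semiperimeter s = 2.3605.
By l'Huilier's theorem, tan(E/4) = √[tan(s/2) tan((s−a)/2) tan((s−b)/2) tan((s−c)/2)], giving spherical excess E = 1.1714 rad.
Area = E·R² = 1.1714 × (1737.4)² ≈ 3535835 km².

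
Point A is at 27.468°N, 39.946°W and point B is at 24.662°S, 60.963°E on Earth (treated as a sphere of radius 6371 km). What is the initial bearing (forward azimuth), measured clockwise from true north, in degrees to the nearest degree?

108°

With φ₁ = 0.4794, φ₂ = -0.4304, Δλ = 1.7612 rad, the forward-azimuth formula gives
θ = atan2( sin Δλ cos φ₂ , cos φ₁ sin φ₂ − sin φ₁ cos φ₂ cos Δλ ) = atan2(0.8924, -0.2909) = 108.06°.
So the initial bearing is 108°.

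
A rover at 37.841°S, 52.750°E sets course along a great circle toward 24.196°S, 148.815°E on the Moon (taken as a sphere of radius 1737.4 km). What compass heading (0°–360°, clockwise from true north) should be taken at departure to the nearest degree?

113°

With φ₁ = -0.6605, φ₂ = -0.4223, Δλ = 1.6767 rad, the forward-azimuth formula gives
θ = atan2( sin Δλ cos φ₂ , cos φ₁ sin φ₂ − sin φ₁ cos φ₂ cos Δλ ) = atan2(0.9070, -0.3828) = 112.88°.
So the initial bearing is 113°.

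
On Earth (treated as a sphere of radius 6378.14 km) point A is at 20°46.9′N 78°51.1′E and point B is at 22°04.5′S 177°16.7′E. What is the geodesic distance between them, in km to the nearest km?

11698 km

With latitudes φ₁ = 20.782°, φ₂ = -22.075° and longitude difference Δλ = 98.427°:
cos c = sin φ₁ sin φ₂ + cos φ₁ cos φ₂ cos Δλ = (0.3548)(-0.3758) + (0.9349)(0.9267)(-0.1465) = -0.26031,
so c = arccos(-0.26031) = 1.83414 rad.
Distance = R·c = 6378.14 × 1.8341 ≈ 11698 km.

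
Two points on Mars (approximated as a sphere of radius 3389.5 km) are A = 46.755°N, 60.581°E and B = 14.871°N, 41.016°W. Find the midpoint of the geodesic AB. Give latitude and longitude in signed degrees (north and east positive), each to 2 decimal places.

The central angle between A and B is δ = 1.5169 rad.
With f = 0.5, the slerp weights are sin((1−f)δ)/sin δ = 0.6888 and sin(fδ)/sin δ = 0.6888.
Weighted sum of the unit vectors: (0.6888)·(0.3365,0.5968,0.7284) + (0.6888)·(0.7293,-0.6343,0.2566) = (0.7341, -0.0258, 0.6785).
Converting back: φ = atan2(z, √(x²+y²)) = 42.73°, λ = atan2(y, x) = -2.02°.

42.73°, -2.02°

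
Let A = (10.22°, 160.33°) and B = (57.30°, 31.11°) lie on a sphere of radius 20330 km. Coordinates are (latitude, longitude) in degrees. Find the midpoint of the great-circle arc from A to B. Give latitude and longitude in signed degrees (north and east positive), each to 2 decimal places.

Central angle δ = 1.7588 rad. Interpolating on the sphere with fraction f = 0.5:
P = [sin((1−f)δ)·A + sin(fδ)·B] / sin δ = 0.7842·A + 0.7842·B in Cartesian coordinates,
giving P = (-0.3640, 0.4786, 0.7990), i.e. latitude 53.04°, longitude 127.25°.

53.04°, 127.25°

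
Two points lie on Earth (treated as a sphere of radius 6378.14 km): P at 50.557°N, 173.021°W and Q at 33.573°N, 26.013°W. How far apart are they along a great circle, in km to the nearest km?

10127 km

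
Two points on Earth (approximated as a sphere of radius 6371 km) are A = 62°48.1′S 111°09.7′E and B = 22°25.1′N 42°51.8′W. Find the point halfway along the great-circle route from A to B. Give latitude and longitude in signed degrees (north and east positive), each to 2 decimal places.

Central angle δ = 2.3732 rad. Interpolating on the sphere with fraction f = 0.5:
P = [sin((1−f)δ)·A + sin(fδ)·B] / sin δ = 1.3340·A + 1.3340·B in Cartesian coordinates,
giving P = (0.6838, -0.2703, -0.6778), i.e. latitude -42.67°, longitude -21.57°.

-42.67°, -21.57°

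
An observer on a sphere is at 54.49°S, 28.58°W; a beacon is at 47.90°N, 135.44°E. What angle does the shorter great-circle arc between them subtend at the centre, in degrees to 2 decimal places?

168.05°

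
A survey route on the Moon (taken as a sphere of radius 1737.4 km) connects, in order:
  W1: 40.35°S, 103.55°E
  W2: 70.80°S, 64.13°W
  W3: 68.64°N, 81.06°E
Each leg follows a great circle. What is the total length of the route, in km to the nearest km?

7169 km

Leg W1→W2: central angle 1.1955 rad, distance 2077.0 km.
Leg W2→W3: central angle 2.9307 rad, distance 5091.9 km.
Total: 2077.0 + 5091.9 ≈ 7169 km.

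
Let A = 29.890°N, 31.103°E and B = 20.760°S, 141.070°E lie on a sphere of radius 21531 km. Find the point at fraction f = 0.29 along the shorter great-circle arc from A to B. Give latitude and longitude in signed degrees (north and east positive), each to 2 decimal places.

19.46°, 66.81°

Central angle δ = 2.0415 rad. Interpolating on the sphere with fraction f = 0.29:
P = [sin((1−f)δ)·A + sin(fδ)·B] / sin δ = 1.1137·A + 0.6261·B in Cartesian coordinates,
giving P = (0.3713, 0.8667, 0.3331), i.e. latitude 19.46°, longitude 66.81°.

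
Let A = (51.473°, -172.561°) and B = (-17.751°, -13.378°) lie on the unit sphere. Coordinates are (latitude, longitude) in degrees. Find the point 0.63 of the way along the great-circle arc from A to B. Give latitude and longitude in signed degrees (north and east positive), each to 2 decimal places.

The central angle between A and B is δ = 2.4865 rad.
With f = 0.63, the slerp weights are sin((1−f)δ)/sin δ = 1.3060 and sin(fδ)/sin δ = 1.6415.
Weighted sum of the unit vectors: (1.3060)·(-0.6176,-0.0806,0.7823) + (1.6415)·(0.9265,-0.2204,-0.3049) = (0.7143, -0.4670, 0.5212).
Converting back: φ = atan2(z, √(x²+y²)) = 31.42°, λ = atan2(y, x) = -33.18°.

31.42°, -33.18°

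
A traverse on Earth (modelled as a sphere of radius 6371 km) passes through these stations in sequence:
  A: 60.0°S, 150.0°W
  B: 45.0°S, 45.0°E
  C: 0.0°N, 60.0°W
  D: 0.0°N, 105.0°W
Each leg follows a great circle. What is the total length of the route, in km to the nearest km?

Leg A→B: central angle 1.2965 rad, distance 8260.0 km.
Leg B→C: central angle 1.7548 rad, distance 11180.1 km.
Leg C→D: central angle 0.7854 rad, distance 5003.8 km.
Total: 8260.0 + 11180.1 + 5003.8 ≈ 24444 km.

24444 km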